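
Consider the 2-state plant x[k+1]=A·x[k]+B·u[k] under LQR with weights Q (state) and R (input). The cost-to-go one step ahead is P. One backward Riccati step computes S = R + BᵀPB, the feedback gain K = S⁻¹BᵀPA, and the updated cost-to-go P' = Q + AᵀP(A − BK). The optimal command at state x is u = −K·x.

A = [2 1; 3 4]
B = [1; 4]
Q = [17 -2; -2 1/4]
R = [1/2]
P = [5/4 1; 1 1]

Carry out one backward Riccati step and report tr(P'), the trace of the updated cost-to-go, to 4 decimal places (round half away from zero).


18.4879

BᵀP = [5.2500 5.0000]
S = R + BᵀPB = [1/2] + [25.2500] = [25.7500]
BᵀPA = [25.5000 25.2500]
K = S⁻¹·BᵀPA = [0.9903 0.9806]
A−BK = [1.0097 0.0194; -0.9612 0.0777]
AᵀP(A−BK) = [0.7476 0.4951; 0.4951 0.4903]
P' = Q + AᵀP(A−BK) = [17.7476 -1.5049; -1.5049 0.7403]
tr(P') = 18.4879


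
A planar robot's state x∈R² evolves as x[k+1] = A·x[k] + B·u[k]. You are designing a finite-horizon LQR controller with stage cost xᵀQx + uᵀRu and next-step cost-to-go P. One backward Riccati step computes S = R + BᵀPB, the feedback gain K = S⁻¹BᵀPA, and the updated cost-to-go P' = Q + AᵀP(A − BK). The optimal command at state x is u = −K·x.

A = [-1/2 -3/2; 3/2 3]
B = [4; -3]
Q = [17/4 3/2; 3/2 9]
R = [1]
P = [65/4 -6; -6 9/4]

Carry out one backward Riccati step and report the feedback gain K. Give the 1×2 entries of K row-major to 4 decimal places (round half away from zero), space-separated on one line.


BᵀP = [83.0000 -30.7500]
S = R + BᵀPB = [1] + [424.2500] = [425.2500]
BᵀPA = [-87.6250 -216.7500]
K = S⁻¹·BᵀPA = [-0.2061 -0.5097]
A−BK = [0.3242 0.5388; 0.8818 1.4709]
AᵀP(A−BK) = [0.0694 0.1500; 0.1500 0.3350]
P' = Q + AᵀP(A−BK) = [4.3194 1.6500; 1.6500 9.3350]
tr(P') = 13.6544

-0.2061 -0.5097


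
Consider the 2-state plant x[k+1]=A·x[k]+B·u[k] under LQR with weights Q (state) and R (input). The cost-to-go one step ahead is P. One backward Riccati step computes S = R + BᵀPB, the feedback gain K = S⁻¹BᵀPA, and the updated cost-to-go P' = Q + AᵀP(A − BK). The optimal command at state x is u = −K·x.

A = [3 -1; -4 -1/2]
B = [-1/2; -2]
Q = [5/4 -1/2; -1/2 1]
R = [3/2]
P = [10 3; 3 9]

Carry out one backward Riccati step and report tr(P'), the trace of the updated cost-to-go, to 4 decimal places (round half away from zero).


BᵀP = [-11.0000 -19.5000]
S = R + BᵀPB = [3/2] + [44.5000] = [46.0000]
BᵀPA = [45.0000 20.7500]
K = S⁻¹·BᵀPA = [0.9783 0.4511]
A−BK = [3.4891 -0.7745; -2.0435 0.4022]
AᵀP(A−BK) = [117.9783 -24.7989; -24.7989 5.8899]
P' = Q + AᵀP(A−BK) = [119.2283 -25.2989; -25.2989 6.8899]
tr(P') = 126.1182

126.1182


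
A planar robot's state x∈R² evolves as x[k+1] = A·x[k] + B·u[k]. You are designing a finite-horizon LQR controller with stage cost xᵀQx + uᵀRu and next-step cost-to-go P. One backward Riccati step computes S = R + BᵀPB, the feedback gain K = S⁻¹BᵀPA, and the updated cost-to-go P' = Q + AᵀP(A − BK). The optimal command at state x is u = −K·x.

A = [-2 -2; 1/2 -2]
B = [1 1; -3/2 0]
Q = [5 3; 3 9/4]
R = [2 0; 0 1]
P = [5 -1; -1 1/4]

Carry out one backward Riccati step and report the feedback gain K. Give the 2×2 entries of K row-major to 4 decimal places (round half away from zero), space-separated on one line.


-0.6568 -0.4497 -1.0385 -0.8462

BᵀP = [6.5000 -1.3750; 5.0000 -1.0000]
S = R + BᵀPB = [2 0; 0 1] + [8.5625 6.5000; 6.5000 5.0000] = [10.5625 6.5000; 6.5000 6.0000]
BᵀPA = [-13.6875 -10.2500; -10.5000 -8.0000]
K = S⁻¹·BᵀPA = [-0.6568 -0.4497; -1.0385 -0.8462]
A−BK = [-0.3047 -0.7041; -0.4852 -2.6746]
AᵀP(A−BK) = [2.1686 1.7101; 1.7101 1.6213]
P' = Q + AᵀP(A−BK) = [7.1686 4.7101; 4.7101 3.8713]
tr(P') = 11.0399


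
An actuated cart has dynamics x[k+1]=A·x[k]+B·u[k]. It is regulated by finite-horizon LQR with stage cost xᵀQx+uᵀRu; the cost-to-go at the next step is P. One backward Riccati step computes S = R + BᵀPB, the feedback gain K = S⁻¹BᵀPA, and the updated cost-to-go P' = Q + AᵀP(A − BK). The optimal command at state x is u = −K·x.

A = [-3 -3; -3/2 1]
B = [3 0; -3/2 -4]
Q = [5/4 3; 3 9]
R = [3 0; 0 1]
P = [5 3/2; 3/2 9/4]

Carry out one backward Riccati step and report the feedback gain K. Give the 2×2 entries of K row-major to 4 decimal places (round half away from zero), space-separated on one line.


-0.9254 -0.9235 0.7388 0.1309

BᵀP = [12.7500 1.1250; -6.0000 -9.0000]
S = R + BᵀPB = [3 0; 0 1] + [36.5625 -4.5000; -4.5000 36.0000] = [39.5625 -4.5000; -4.5000 37.0000]
BᵀPA = [-39.9375 -37.1250; 31.5000 9.0000]
K = S⁻¹·BᵀPA = [-0.9254 -0.9235; 0.7388 0.1309]
A−BK = [-0.2237 -0.2295; 0.0670 0.1385]
AᵀP(A−BK) = [3.3304 2.8687; 2.8687 2.7869]
P' = Q + AᵀP(A−BK) = [4.5804 5.8687; 5.8687 11.7869]
tr(P') = 16.3673


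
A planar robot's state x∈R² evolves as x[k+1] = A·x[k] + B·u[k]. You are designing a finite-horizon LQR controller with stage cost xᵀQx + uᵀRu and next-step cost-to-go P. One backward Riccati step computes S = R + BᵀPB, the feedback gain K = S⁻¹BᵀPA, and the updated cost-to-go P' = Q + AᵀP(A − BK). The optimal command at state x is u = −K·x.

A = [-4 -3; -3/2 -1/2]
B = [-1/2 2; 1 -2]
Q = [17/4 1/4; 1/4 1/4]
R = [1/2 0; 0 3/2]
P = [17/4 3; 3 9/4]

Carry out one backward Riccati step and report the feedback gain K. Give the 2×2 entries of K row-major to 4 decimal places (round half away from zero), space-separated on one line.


BᵀP = [0.8750 0.7500; 2.5000 1.5000]
S = R + BᵀPB = [1/2 0; 0 3/2] + [0.3125 0.2500; 0.2500 2.0000] = [0.8125 0.2500; 0.2500 3.5000]
BᵀPA = [-4.6250 -3.0000; -12.2500 -8.2500]
K = S⁻¹·BᵀPA = [-4.7191 -3.0337; -3.1629 -2.1404]
A−BK = [-0.0337 -0.2360; -3.1067 -1.7472]
AᵀP(A−BK) = [48.4909 31.9361; 31.9361 21.0527]
P' = Q + AᵀP(A−BK) = [52.7409 32.1861; 32.1861 21.3027]
tr(P') = 74.0435

-4.7191 -3.0337 -3.1629 -2.1404


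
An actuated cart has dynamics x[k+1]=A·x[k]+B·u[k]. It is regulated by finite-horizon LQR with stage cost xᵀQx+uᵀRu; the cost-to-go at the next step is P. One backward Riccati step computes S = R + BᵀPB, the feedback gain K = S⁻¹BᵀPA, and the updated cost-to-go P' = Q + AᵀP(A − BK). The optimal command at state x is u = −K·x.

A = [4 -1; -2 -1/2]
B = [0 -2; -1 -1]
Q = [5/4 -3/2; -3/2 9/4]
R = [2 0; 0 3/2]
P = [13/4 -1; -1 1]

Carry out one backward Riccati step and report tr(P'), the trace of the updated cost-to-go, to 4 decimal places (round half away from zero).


20.4813

BᵀP = [1.0000 -1.0000; -5.5000 1.0000]
S = R + BᵀPB = [2 0; 0 3/2] + [1.0000 -1.0000; -1.0000 10.0000] = [3.0000 -1.0000; -1.0000 11.5000]
BᵀPA = [6.0000 -0.5000; -24.0000 5.0000]
K = S⁻¹·BᵀPA = [1.3433 -0.0224; -1.9701 0.4328]
A−BK = [0.0597 -0.1343; -2.6269 -0.0896]
AᵀP(A−BK) = [16.6567 -1.4776; -1.4776 0.3246]
P' = Q + AᵀP(A−BK) = [17.9067 -2.9776; -2.9776 2.5746]
tr(P') = 20.4813


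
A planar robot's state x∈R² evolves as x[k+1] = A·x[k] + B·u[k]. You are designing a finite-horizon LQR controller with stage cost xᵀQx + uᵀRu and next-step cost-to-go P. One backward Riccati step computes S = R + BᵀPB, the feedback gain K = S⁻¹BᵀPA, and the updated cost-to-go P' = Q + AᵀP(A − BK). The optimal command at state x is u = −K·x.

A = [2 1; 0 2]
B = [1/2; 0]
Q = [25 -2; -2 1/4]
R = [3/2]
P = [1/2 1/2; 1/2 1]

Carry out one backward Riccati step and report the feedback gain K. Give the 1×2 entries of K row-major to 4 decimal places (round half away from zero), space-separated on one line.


0.3077 0.4615

BᵀP = [0.2500 0.2500]
S = R + BᵀPB = [3/2] + [0.1250] = [1.6250]
BᵀPA = [0.5000 0.7500]
K = S⁻¹·BᵀPA = [0.3077 0.4615]
A−BK = [1.8462 0.7692; 0.0000 2.0000]
AᵀP(A−BK) = [1.8462 2.7692; 2.7692 6.1538]
P' = Q + AᵀP(A−BK) = [26.8462 0.7692; 0.7692 6.4038]
tr(P') = 33.2500


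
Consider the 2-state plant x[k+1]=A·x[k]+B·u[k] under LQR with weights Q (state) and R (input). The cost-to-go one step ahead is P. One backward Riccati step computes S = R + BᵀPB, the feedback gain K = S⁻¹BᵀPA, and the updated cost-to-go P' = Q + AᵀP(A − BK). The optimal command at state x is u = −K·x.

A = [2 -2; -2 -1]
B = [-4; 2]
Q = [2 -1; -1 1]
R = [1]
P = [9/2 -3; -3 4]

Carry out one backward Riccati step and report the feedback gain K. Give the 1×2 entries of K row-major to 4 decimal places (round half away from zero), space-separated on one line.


-0.6423 0.2044

BᵀP = [-24.0000 20.0000]
S = R + BᵀPB = [1] + [136.0000] = [137.0000]
BᵀPA = [-88.0000 28.0000]
K = S⁻¹·BᵀPA = [-0.6423 0.2044]
A−BK = [-0.5693 -1.1825; -0.7153 -1.4088]
AᵀP(A−BK) = [1.4745 1.9854; 1.9854 4.2774]
P' = Q + AᵀP(A−BK) = [3.4745 0.9854; 0.9854 5.2774]
tr(P') = 8.7518


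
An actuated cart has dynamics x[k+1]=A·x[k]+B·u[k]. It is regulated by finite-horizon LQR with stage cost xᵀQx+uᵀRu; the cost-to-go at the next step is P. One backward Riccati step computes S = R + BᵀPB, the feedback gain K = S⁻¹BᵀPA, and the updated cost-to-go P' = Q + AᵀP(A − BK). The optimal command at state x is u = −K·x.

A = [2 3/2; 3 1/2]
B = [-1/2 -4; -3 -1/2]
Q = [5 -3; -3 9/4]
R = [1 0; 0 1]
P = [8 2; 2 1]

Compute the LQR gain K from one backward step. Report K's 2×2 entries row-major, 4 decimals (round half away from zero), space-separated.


BᵀP = [-10.0000 -4.0000; -33.0000 -8.5000]
S = R + BᵀPB = [1 0; 0 1] + [17.0000 42.0000; 42.0000 136.2500] = [18.0000 42.0000; 42.0000 137.2500]
BᵀPA = [-32.0000 -17.0000; -91.5000 -53.7500]
K = S⁻¹·BᵀPA = [-0.7771 -0.1072; -0.4289 -0.3588]
A−BK = [-0.1040 0.0111; 0.4544 -0.0011]
AᵀP(A−BK) = [0.8917 0.2378; 0.2378 0.1412]
P' = Q + AᵀP(A−BK) = [5.8917 -2.7622; -2.7622 2.3912]
tr(P') = 8.2829

-0.7771 -0.1072 -0.4289 -0.3588


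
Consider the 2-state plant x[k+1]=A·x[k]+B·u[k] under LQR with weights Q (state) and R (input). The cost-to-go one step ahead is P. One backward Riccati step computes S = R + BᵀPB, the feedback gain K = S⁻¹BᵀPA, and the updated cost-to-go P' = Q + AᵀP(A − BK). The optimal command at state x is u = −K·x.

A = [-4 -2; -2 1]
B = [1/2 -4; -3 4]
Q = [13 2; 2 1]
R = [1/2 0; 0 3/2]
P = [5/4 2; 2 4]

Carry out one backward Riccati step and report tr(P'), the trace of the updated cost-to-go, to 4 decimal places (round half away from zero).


BᵀP = [-5.3750 -11.0000; 3.0000 8.0000]
S = R + BᵀPB = [1/2 0; 0 3/2] + [30.3125 -22.5000; -22.5000 20.0000] = [30.8125 -22.5000; -22.5000 21.5000]
BᵀPA = [43.5000 -0.2500; -28.0000 2.0000]
K = S⁻¹·BᵀPA = [1.9540 0.2537; 0.7425 0.3585]
A−BK = [-2.0068 -0.6929; 0.8918 0.3271]
AᵀP(A−BK) = [3.7928 1.0034; 1.0034 0.3465]
P' = Q + AᵀP(A−BK) = [16.7928 3.0034; 3.0034 1.3465]
tr(P') = 18.1392

18.1392


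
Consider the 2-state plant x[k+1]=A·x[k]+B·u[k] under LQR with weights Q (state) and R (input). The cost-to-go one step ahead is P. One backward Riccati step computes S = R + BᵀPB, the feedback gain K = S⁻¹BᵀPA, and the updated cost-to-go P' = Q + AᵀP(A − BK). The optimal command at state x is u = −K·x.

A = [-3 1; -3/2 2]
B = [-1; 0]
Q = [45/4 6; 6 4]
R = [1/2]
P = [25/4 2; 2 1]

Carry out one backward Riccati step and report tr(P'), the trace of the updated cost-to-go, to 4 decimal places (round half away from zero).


24.3519

BᵀP = [-6.2500 -2.0000]
S = R + BᵀPB = [1/2] + [6.2500] = [6.7500]
BᵀPA = [21.7500 -10.2500]
K = S⁻¹·BᵀPA = [3.2222 -1.5185]
A−BK = [0.2222 -0.5185; -1.5000 2.0000]
AᵀP(A−BK) = [6.4167 -3.7222; -3.7222 2.6852]
P' = Q + AᵀP(A−BK) = [17.6667 2.2778; 2.2778 6.6852]
tr(P') = 24.3519


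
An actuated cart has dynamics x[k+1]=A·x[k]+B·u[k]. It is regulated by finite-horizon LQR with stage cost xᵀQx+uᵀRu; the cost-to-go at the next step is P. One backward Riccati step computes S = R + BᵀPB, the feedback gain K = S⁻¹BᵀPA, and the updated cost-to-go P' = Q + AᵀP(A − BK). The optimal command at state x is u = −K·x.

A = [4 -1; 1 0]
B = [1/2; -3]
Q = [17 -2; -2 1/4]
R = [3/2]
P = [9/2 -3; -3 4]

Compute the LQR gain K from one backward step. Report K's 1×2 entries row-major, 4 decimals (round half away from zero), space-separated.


BᵀP = [11.2500 -13.5000]
S = R + BᵀPB = [3/2] + [46.1250] = [47.6250]
BᵀPA = [31.5000 -11.2500]
K = S⁻¹·BᵀPA = [0.6614 -0.2362]
A−BK = [3.6693 -0.8819; 2.9843 -0.7087]
AᵀP(A−BK) = [31.1654 -7.5591; -7.5591 1.8425]
P' = Q + AᵀP(A−BK) = [48.1654 -9.5591; -9.5591 2.0925]
tr(P') = 50.2579

0.6614 -0.2362


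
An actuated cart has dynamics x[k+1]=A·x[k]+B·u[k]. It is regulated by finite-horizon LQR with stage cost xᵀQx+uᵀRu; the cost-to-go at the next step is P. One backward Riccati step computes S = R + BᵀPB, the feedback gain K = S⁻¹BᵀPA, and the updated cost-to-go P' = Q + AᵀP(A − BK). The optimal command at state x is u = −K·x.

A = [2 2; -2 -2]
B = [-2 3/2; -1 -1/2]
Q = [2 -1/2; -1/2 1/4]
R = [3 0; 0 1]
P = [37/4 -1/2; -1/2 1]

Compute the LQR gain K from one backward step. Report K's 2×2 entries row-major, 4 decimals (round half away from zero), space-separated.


BᵀP = [-18.0000 0.0000; 14.1250 -1.2500]
S = R + BᵀPB = [3 0; 0 1] + [36.0000 -27.0000; -27.0000 21.8125] = [39.0000 -27.0000; -27.0000 22.8125]
BᵀPA = [-36.0000 -36.0000; 30.7500 30.7500]
K = S⁻¹·BᵀPA = [0.0560 0.0560; 1.4142 1.4142]
A−BK = [-0.0093 -0.0093; -1.2369 -1.2369]
AᵀP(A−BK) = [3.5286 3.5286; 3.5286 3.5286]
P' = Q + AᵀP(A−BK) = [5.5286 3.0286; 3.0286 3.7786]
tr(P') = 9.3072

0.0560 0.0560 1.4142 1.4142


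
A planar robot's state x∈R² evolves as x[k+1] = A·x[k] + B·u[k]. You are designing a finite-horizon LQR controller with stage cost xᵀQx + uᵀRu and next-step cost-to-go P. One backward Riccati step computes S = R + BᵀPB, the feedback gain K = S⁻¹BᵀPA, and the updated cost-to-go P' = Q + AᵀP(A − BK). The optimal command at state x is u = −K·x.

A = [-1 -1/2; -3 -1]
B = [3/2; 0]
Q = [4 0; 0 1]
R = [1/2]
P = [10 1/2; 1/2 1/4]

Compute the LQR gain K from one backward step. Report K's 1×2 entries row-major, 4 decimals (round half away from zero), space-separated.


BᵀP = [15.0000 0.7500]
S = R + BᵀPB = [1/2] + [22.5000] = [23.0000]
BᵀPA = [-17.2500 -8.2500]
K = S⁻¹·BᵀPA = [-0.7500 -0.3587]
A−BK = [0.1250 0.0380; -3.0000 -1.0000]
AᵀP(A−BK) = [2.3125 0.8125; 0.8125 0.2908]
P' = Q + AᵀP(A−BK) = [6.3125 0.8125; 0.8125 1.2908]
tr(P') = 7.6033

-0.7500 -0.3587


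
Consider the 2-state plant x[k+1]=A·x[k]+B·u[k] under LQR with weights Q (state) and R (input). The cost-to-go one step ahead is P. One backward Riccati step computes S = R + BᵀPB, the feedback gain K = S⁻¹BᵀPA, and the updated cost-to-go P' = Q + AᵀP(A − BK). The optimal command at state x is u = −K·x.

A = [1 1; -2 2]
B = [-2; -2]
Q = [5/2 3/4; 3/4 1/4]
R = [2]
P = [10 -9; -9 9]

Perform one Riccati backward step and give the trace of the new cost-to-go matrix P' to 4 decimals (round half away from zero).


BᵀP = [-2.0000 0.0000]
S = R + BᵀPB = [2] + [4.0000] = [6.0000]
BᵀPA = [-2.0000 -2.0000]
K = S⁻¹·BᵀPA = [-0.3333 -0.3333]
A−BK = [0.3333 0.3333; -2.6667 1.3333]
AᵀP(A−BK) = [81.3333 -26.6667; -26.6667 9.3333]
P' = Q + AᵀP(A−BK) = [83.8333 -25.9167; -25.9167 9.5833]
tr(P') = 93.4167

93.4167


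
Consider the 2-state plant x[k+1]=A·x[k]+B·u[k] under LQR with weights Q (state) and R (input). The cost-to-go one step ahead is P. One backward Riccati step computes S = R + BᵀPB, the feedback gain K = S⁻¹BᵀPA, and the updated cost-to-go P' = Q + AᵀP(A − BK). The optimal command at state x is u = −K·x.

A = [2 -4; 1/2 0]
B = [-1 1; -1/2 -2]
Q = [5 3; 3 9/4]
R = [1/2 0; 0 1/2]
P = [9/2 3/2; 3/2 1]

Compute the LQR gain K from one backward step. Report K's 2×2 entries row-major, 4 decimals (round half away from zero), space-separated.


-1.6622 2.9699 0.2241 -0.7625

BᵀP = [-5.2500 -2.0000; 1.5000 -0.5000]
S = R + BᵀPB = [1/2 0; 0 1/2] + [6.2500 -1.2500; -1.2500 2.5000] = [6.7500 -1.2500; -1.2500 3.0000]
BᵀPA = [-11.5000 21.0000; 2.7500 -6.0000]
K = S⁻¹·BᵀPA = [-1.6622 2.9699; 0.2241 -0.7625]
A−BK = [0.1137 -0.2676; 0.1171 -0.0401]
AᵀP(A−BK) = [1.5184 -2.7492; -2.7492 5.0569]
P' = Q + AᵀP(A−BK) = [6.5184 0.2508; 0.2508 7.3069]
tr(P') = 13.8253


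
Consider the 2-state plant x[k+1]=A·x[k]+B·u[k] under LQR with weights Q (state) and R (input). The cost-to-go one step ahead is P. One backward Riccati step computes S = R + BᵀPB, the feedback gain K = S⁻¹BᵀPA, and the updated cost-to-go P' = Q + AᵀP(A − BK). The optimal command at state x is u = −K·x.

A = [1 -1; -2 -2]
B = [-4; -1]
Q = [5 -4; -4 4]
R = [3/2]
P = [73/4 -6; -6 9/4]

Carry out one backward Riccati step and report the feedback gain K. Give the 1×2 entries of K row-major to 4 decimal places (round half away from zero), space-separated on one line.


BᵀP = [-67.0000 21.7500]
S = R + BᵀPB = [3/2] + [246.2500] = [247.7500]
BᵀPA = [-110.5000 23.5000]
K = S⁻¹·BᵀPA = [-0.4460 0.0949]
A−BK = [-0.7841 -0.6206; -2.4460 -1.9051]
AᵀP(A−BK) = [1.9654 1.2313; 1.2313 1.0209]
P' = Q + AᵀP(A−BK) = [6.9654 -2.7687; -2.7687 5.0209]
tr(P') = 11.9864

-0.4460 0.0949


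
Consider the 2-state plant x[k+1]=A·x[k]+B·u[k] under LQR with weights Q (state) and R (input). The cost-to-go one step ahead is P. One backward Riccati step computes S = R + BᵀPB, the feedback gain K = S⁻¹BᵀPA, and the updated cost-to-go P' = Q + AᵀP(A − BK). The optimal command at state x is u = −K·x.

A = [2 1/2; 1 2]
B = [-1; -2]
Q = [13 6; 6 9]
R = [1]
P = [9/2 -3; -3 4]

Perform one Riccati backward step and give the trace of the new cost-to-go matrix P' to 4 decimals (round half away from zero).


33.6974

BᵀP = [1.5000 -5.0000]
S = R + BᵀPB = [1] + [8.5000] = [9.5000]
BᵀPA = [-2.0000 -9.2500]
K = S⁻¹·BᵀPA = [-0.2105 -0.9737]
A−BK = [1.7895 -0.4737; 0.5789 0.0526]
AᵀP(A−BK) = [9.5789 -2.9474; -2.9474 2.1184]
P' = Q + AᵀP(A−BK) = [22.5789 3.0526; 3.0526 11.1184]
tr(P') = 33.6974


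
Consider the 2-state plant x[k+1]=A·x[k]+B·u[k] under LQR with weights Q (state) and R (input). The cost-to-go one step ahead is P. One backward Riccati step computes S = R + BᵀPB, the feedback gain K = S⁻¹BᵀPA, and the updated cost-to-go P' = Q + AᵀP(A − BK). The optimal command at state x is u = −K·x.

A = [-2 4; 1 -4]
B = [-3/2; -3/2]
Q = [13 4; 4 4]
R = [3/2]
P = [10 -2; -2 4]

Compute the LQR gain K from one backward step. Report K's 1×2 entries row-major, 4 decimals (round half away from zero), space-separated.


0.8750 -1.5000

BᵀP = [-12.0000 -3.0000]
S = R + BᵀPB = [3/2] + [22.5000] = [24.0000]
BᵀPA = [21.0000 -36.0000]
K = S⁻¹·BᵀPA = [0.8750 -1.5000]
A−BK = [-0.6875 1.7500; 2.3125 -6.2500]
AᵀP(A−BK) = [33.6250 -88.5000; -88.5000 234.0000]
P' = Q + AᵀP(A−BK) = [46.6250 -84.5000; -84.5000 238.0000]
tr(P') = 284.6250


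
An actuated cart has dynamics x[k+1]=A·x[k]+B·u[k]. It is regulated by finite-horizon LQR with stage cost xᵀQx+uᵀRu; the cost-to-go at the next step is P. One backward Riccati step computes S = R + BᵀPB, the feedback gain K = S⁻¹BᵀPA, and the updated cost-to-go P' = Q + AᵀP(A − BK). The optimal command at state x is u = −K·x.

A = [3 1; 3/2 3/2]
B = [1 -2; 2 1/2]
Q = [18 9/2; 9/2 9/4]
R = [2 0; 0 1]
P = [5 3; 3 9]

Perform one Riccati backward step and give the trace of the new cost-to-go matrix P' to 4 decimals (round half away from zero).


BᵀP = [11.0000 21.0000; -8.5000 -1.5000]
S = R + BᵀPB = [2 0; 0 1] + [53.0000 -11.5000; -11.5000 16.2500] = [55.0000 -11.5000; -11.5000 17.2500]
BᵀPA = [64.5000 42.5000; -27.7500 -10.7500]
K = S⁻¹·BᵀPA = [0.9718 0.7465; -0.9608 -0.1255]
A−BK = [0.1066 0.0024; 0.0367 0.0698]
AᵀP(A−BK) = [2.9045 1.6185; 1.6185 1.1751]
P' = Q + AᵀP(A−BK) = [20.9045 6.1185; 6.1185 3.4251]
tr(P') = 24.3296

24.3296


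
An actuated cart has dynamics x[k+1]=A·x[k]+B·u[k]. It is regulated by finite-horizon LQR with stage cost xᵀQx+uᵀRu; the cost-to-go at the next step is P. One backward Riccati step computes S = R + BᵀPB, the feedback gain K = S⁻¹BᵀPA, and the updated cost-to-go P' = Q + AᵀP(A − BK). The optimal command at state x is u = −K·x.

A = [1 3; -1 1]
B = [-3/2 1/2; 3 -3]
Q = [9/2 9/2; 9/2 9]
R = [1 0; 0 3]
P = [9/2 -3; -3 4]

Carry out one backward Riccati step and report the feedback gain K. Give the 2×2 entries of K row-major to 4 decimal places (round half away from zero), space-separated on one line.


BᵀP = [-15.7500 16.5000; 11.2500 -13.5000]
S = R + BᵀPB = [1 0; 0 3] + [73.1250 -57.3750; -57.3750 46.1250] = [74.1250 -57.3750; -57.3750 49.1250]
BᵀPA = [-32.2500 -30.7500; 24.7500 20.2500]
K = S⁻¹·BᵀPA = [-0.4700 -0.9979; -0.0451 -0.7532]
A−BK = [0.3176 1.8798; 0.2747 1.7339]
AᵀP(A−BK) = [0.4592 1.9614; 1.9614 11.0687]
P' = Q + AᵀP(A−BK) = [4.9592 6.4614; 6.4614 20.0687]
tr(P') = 25.0279

-0.4700 -0.9979 -0.0451 -0.7532


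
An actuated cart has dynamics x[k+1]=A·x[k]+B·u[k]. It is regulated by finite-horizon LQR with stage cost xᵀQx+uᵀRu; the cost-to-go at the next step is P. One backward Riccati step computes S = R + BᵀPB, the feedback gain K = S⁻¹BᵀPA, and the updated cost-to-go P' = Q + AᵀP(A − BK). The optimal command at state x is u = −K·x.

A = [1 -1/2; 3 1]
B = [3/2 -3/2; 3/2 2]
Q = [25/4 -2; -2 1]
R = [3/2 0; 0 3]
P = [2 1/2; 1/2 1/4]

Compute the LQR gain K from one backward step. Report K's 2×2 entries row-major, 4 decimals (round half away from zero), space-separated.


BᵀP = [3.7500 1.1250; -2.0000 -0.2500]
S = R + BᵀPB = [3/2 0; 0 3] + [7.3125 -3.3750; -3.3750 2.5000] = [8.8125 -3.3750; -3.3750 5.5000]
BᵀPA = [7.1250 -0.7500; -2.7500 0.7500]
K = S⁻¹·BᵀPA = [0.8066 -0.0430; -0.0051 0.1100]
A−BK = [-0.2174 -0.2705; 1.8003 0.8445]
AᵀP(A−BK) = [1.4893 0.1087; 0.1087 0.1353]
P' = Q + AᵀP(A−BK) = [7.7393 -1.8913; -1.8913 1.1353]
tr(P') = 8.8745

0.8066 -0.0430 -0.0051 0.1100


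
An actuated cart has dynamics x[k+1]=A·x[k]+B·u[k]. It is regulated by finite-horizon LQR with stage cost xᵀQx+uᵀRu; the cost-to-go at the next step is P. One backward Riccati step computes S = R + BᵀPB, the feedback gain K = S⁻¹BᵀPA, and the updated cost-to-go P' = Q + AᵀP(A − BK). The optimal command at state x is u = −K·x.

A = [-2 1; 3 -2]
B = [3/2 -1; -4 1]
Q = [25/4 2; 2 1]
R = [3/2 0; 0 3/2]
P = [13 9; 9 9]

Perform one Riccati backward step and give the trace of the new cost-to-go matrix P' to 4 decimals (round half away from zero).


9.9952

BᵀP = [-16.5000 -22.5000; -4.0000 0.0000]
S = R + BᵀPB = [3/2 0; 0 3/2] + [65.2500 -6.0000; -6.0000 4.0000] = [66.7500 -6.0000; -6.0000 5.5000]
BᵀPA = [-34.5000 28.5000; 8.0000 -4.0000]
K = S⁻¹·BᵀPA = [-0.4281 0.4009; 0.9875 -0.2899]
A−BK = [-0.3703 0.1087; 0.3001 -0.1065]
AᵀP(A−BK) = [2.3307 -0.8494; -0.8494 0.4145]
P' = Q + AᵀP(A−BK) = [8.5807 1.1506; 1.1506 1.4145]
tr(P') = 9.9952


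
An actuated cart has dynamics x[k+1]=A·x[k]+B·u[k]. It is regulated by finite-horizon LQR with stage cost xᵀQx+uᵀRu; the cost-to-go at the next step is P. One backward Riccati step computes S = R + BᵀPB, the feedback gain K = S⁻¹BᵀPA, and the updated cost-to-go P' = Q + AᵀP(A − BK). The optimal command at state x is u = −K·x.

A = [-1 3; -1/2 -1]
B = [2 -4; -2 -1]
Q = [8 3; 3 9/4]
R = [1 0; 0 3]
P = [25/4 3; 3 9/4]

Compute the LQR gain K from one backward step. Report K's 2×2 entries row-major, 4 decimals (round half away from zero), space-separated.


0.0434 0.6136 0.2810 -0.4091

BᵀP = [6.5000 1.5000; -28.0000 -14.2500]
S = R + BᵀPB = [1 0; 0 3] + [10.0000 -27.5000; -27.5000 126.2500] = [11.0000 -27.5000; -27.5000 129.2500]
BᵀPA = [-7.2500 18.0000; 35.1250 -69.7500]
K = S⁻¹·BᵀPA = [0.0434 0.6136; 0.2810 -0.4091]
A−BK = [0.0372 0.1364; -0.1322 -0.1818]
AᵀP(A−BK) = [0.2572 -0.3068; -0.3068 0.9205]
P' = Q + AᵀP(A−BK) = [8.2572 2.6932; 2.6932 3.1705]
tr(P') = 11.4277


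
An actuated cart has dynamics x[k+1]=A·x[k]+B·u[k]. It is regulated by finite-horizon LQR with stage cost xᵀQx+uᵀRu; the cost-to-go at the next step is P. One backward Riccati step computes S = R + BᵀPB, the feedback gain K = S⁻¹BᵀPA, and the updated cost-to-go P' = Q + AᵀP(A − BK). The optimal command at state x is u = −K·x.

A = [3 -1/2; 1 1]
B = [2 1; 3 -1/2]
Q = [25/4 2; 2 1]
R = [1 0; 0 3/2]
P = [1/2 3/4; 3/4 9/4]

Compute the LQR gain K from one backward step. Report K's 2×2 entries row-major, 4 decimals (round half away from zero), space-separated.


BᵀP = [3.2500 8.2500; 0.1250 -0.3750]
S = R + BᵀPB = [1 0; 0 3/2] + [31.2500 -0.8750; -0.8750 0.3125] = [32.2500 -0.8750; -0.8750 1.8125]
BᵀPA = [18.0000 6.6250; 0.0000 -0.4375]
K = S⁻¹·BᵀPA = [0.5655 0.2015; 0.2730 -0.1441]
A−BK = [1.5959 -0.7589; -0.5601 0.3234]
AᵀP(A−BK) = [1.0702 -0.2523; -0.2523 0.2269]
P' = Q + AᵀP(A−BK) = [7.3202 1.7477; 1.7477 1.2269]
tr(P') = 8.5471

0.5655 0.2015 0.2730 -0.1441


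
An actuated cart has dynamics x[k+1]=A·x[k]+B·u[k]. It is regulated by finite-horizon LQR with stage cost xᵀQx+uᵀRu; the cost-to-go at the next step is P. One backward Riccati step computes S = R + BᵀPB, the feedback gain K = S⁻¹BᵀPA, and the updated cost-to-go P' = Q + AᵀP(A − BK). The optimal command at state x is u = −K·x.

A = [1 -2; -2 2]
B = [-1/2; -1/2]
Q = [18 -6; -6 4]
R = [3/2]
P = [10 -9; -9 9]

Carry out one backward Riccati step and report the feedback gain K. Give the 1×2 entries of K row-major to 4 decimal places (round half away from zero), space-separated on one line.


-0.2857 0.5714

BᵀP = [-0.5000 0.0000]
S = R + BᵀPB = [3/2] + [0.2500] = [1.7500]
BᵀPA = [-0.5000 1.0000]
K = S⁻¹·BᵀPA = [-0.2857 0.5714]
A−BK = [0.8571 -1.7143; -2.1429 2.2857]
AᵀP(A−BK) = [81.8571 -109.7143; -109.7143 147.4286]
P' = Q + AᵀP(A−BK) = [99.8571 -115.7143; -115.7143 151.4286]
tr(P') = 251.2857


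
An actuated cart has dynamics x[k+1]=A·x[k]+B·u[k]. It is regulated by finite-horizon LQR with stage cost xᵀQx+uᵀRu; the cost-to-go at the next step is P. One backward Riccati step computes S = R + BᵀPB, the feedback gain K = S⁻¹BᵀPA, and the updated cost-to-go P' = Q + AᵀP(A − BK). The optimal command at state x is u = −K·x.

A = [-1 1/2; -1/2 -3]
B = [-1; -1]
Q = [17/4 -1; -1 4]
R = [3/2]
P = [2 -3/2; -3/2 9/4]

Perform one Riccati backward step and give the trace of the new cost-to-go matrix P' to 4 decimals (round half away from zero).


32.8295

BᵀP = [-0.5000 -0.7500]
S = R + BᵀPB = [3/2] + [1.2500] = [2.7500]
BᵀPA = [0.8750 2.0000]
K = S⁻¹·BᵀPA = [0.3182 0.7273]
A−BK = [-0.6818 1.2273; -0.1818 -2.2727]
AᵀP(A−BK) = [0.7841 -2.3864; -2.3864 23.7955]
P' = Q + AᵀP(A−BK) = [5.0341 -3.3864; -3.3864 27.7955]
tr(P') = 32.8295


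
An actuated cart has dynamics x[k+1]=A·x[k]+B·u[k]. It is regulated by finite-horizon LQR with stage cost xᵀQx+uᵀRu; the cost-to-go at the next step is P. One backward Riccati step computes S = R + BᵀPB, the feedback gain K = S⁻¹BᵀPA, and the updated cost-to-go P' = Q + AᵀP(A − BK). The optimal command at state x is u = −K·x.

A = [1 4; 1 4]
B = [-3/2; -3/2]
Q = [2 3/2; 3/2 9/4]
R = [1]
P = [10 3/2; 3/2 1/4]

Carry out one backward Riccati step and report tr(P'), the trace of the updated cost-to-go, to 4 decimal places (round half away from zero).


11.5603

BᵀP = [-17.2500 -2.6250]
S = R + BᵀPB = [1] + [29.8125] = [30.8125]
BᵀPA = [-19.8750 -79.5000]
K = S⁻¹·BᵀPA = [-0.6450 -2.5801]
A−BK = [0.0325 0.1298; 0.0325 0.1298]
AᵀP(A−BK) = [0.4300 1.7201; 1.7201 6.8803]
P' = Q + AᵀP(A−BK) = [2.4300 3.2201; 3.2201 9.1303]
tr(P') = 11.5603


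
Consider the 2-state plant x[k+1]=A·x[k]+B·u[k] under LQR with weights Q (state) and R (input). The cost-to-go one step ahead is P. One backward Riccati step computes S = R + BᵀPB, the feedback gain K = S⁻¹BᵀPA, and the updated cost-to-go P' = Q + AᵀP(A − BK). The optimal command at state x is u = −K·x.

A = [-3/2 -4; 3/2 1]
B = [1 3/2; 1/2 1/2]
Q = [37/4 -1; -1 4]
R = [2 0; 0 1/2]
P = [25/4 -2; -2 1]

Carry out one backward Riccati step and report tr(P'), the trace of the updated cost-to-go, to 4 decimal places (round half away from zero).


23.0041

BᵀP = [5.2500 -1.5000; 8.3750 -2.5000]
S = R + BᵀPB = [2 0; 0 1/2] + [4.5000 7.1250; 7.1250 11.3125] = [6.5000 7.1250; 7.1250 11.8125]
BᵀPA = [-10.1250 -22.5000; -16.3125 -36.0000]
K = S⁻¹·BᵀPA = [-0.1297 -0.3568; -1.3027 -2.8324]
A−BK = [0.5838 0.6054; 2.2162 2.5946]
AᵀP(A−BK) = [2.7486 4.1838; 4.1838 7.0054]
P' = Q + AᵀP(A−BK) = [11.9986 3.1838; 3.1838 11.0054]
tr(P') = 23.0041


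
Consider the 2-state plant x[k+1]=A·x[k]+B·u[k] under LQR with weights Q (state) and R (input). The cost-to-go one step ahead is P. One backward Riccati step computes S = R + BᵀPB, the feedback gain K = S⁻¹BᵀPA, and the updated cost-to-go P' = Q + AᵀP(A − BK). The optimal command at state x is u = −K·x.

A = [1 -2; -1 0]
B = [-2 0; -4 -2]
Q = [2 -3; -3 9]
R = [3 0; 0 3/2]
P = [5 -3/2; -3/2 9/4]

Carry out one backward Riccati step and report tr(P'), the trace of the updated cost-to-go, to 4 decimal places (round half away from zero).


BᵀP = [-4.0000 -6.0000; 3.0000 -4.5000]
S = R + BᵀPB = [3 0; 0 3/2] + [32.0000 12.0000; 12.0000 9.0000] = [35.0000 12.0000; 12.0000 10.5000]
BᵀPA = [2.0000 8.0000; 7.5000 -6.0000]
K = S⁻¹·BᵀPA = [-0.3087 0.6980; 1.0671 -1.3691]
A−BK = [0.3826 -0.6040; -0.1007 0.0537]
AᵀP(A−BK) = [2.8641 -4.1275; -4.1275 6.2013]
P' = Q + AᵀP(A−BK) = [4.8641 -7.1275; -7.1275 15.2013]
tr(P') = 20.0654

20.0654


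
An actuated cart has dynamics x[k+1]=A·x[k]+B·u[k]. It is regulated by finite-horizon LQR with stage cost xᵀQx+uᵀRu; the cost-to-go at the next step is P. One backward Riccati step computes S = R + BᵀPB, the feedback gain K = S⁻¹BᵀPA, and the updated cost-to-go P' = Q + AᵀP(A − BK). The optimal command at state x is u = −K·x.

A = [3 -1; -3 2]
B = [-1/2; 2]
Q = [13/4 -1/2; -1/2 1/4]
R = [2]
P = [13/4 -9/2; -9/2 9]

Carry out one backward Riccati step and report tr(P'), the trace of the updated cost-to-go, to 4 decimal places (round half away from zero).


17.8948

BᵀP = [-10.6250 20.2500]
S = R + BᵀPB = [2] + [45.8125] = [47.8125]
BᵀPA = [-92.6250 51.1250]
K = S⁻¹·BᵀPA = [-1.9373 1.0693]
A−BK = [2.0314 -0.4654; 0.8745 -0.1386]
AᵀP(A−BK) = [11.8118 -5.2078; -5.2078 2.5830]
P' = Q + AᵀP(A−BK) = [15.0618 -5.7078; -5.7078 2.8330]
tr(P') = 17.8948


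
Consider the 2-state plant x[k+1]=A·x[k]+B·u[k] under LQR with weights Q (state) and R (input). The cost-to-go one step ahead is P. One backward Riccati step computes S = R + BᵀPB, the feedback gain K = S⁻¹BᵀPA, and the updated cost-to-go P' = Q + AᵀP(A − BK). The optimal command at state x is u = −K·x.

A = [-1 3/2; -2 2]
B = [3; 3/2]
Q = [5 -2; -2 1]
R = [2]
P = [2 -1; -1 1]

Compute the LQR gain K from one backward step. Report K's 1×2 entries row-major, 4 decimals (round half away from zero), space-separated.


-0.1132 0.2830

BᵀP = [4.5000 -1.5000]
S = R + BᵀPB = [2] + [11.2500] = [13.2500]
BᵀPA = [-1.5000 3.7500]
K = S⁻¹·BᵀPA = [-0.1132 0.2830]
A−BK = [-0.6604 0.6509; -1.8302 1.5755]
AᵀP(A−BK) = [1.8302 -1.5755; -1.5755 1.4387]
P' = Q + AᵀP(A−BK) = [6.8302 -3.5755; -3.5755 2.4387]
tr(P') = 9.2689


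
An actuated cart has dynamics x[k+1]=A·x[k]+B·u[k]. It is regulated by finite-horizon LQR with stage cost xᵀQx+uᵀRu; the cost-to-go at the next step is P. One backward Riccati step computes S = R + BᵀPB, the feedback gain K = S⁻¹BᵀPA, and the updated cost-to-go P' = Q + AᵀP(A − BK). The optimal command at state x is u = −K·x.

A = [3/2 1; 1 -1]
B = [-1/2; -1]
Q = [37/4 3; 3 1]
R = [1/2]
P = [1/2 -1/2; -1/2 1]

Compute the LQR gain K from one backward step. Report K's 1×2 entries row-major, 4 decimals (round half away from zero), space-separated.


BᵀP = [0.2500 -0.7500]
S = R + BᵀPB = [1/2] + [0.6250] = [1.1250]
BᵀPA = [-0.3750 1.0000]
K = S⁻¹·BᵀPA = [-0.3333 0.8889]
A−BK = [1.3333 1.4444; 0.6667 -0.1111]
AᵀP(A−BK) = [0.5000 0.3333; 0.3333 1.6111]
P' = Q + AᵀP(A−BK) = [9.7500 3.3333; 3.3333 2.6111]
tr(P') = 12.3611

-0.3333 0.8889


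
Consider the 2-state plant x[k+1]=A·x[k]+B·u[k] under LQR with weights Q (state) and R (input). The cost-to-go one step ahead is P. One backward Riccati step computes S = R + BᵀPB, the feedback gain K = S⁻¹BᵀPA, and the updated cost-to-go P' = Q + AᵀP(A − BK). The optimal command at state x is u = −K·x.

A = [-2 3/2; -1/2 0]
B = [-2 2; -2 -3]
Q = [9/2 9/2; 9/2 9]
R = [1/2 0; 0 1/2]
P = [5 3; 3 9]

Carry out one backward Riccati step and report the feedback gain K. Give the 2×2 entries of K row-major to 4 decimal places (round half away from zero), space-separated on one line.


BᵀP = [-16.0000 -24.0000; 1.0000 -21.0000]
S = R + BᵀPB = [1/2 0; 0 1/2] + [80.0000 40.0000; 40.0000 65.0000] = [80.5000 40.0000; 40.0000 65.5000]
BᵀPA = [44.0000 -24.0000; 8.5000 1.5000]
K = S⁻¹·BᵀPA = [0.6921 -0.4444; -0.2929 0.2943]
A−BK = [-0.0300 0.0228; 0.0055 -0.0059]
AᵀP(A−BK) = [0.2862 -0.1997; -0.1997 0.1441]
P' = Q + AᵀP(A−BK) = [4.7862 4.3003; 4.3003 9.1441]
tr(P') = 13.9303

0.6921 -0.4444 -0.2929 0.2943


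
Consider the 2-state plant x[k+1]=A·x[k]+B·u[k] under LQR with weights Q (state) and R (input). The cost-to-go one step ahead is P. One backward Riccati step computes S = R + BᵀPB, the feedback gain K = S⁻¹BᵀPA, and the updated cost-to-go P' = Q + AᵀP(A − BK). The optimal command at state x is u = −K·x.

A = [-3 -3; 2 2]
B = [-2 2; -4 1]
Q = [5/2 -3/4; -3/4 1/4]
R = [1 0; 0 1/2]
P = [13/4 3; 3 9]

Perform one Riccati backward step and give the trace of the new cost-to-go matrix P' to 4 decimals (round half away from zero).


11.0615

BᵀP = [-18.5000 -42.0000; 9.5000 15.0000]
S = R + BᵀPB = [1 0; 0 1/2] + [205.0000 -79.0000; -79.0000 34.0000] = [206.0000 -79.0000; -79.0000 34.5000]
BᵀPA = [-28.5000 -28.5000; 1.5000 1.5000]
K = S⁻¹·BᵀPA = [-0.9986 -0.9986; -2.2431 -2.2431]
A−BK = [-0.5110 -0.5110; 0.2488 0.2488]
AᵀP(A−BK) = [4.1557 4.1557; 4.1557 4.1557]
P' = Q + AᵀP(A−BK) = [6.6557 3.4057; 3.4057 4.4057]
tr(P') = 11.0615


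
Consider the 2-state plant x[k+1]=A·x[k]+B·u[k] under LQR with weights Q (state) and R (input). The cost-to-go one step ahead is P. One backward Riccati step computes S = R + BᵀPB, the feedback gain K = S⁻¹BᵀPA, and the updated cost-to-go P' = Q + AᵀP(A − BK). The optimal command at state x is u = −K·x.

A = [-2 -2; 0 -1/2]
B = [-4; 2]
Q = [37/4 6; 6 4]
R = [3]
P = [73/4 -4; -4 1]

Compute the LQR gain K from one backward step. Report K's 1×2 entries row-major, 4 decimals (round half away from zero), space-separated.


0.4463 0.4215

BᵀP = [-81.0000 18.0000]
S = R + BᵀPB = [3] + [360.0000] = [363.0000]
BᵀPA = [162.0000 153.0000]
K = S⁻¹·BᵀPA = [0.4463 0.4215]
A−BK = [-0.2149 -0.3140; -0.8926 -1.3430]
AᵀP(A−BK) = [0.7025 0.7190; 0.7190 0.7624]
P' = Q + AᵀP(A−BK) = [9.9525 6.7190; 6.7190 4.7624]
tr(P') = 14.7149


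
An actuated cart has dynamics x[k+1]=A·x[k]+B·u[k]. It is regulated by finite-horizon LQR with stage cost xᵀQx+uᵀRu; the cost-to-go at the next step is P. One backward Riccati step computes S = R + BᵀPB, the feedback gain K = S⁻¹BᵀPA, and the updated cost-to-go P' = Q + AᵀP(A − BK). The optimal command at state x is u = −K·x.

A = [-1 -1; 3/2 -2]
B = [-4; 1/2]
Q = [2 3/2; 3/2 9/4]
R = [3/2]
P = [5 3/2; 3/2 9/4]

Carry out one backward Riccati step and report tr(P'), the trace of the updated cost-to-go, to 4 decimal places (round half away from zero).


16.8823

BᵀP = [-19.2500 -4.8750]
S = R + BᵀPB = [3/2] + [74.5625] = [76.0625]
BᵀPA = [11.9375 29.0000]
K = S⁻¹·BᵀPA = [0.1569 0.3813]
A−BK = [-0.3722 0.5251; 1.4215 -2.1906]
AᵀP(A−BK) = [3.6890 -5.5514; -5.5514 8.9433]
P' = Q + AᵀP(A−BK) = [5.6890 -4.0514; -4.0514 11.1933]
tr(P') = 16.8823


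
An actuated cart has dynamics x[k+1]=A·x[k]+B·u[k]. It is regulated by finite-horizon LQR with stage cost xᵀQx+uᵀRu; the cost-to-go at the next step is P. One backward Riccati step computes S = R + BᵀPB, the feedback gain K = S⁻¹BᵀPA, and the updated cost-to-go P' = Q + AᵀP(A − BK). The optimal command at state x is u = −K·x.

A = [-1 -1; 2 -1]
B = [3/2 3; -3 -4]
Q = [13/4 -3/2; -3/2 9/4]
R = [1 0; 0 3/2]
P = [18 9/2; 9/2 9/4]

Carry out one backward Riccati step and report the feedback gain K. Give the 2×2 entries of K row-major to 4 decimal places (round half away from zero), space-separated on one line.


-0.4661 1.3317 -0.0888 -1.0321

BᵀP = [13.5000 0.0000; 36.0000 4.5000]
S = R + BᵀPB = [1 0; 0 3/2] + [20.2500 40.5000; 40.5000 90.0000] = [21.2500 40.5000; 40.5000 91.5000]
BᵀPA = [-13.5000 -13.5000; -27.0000 -40.5000]
K = S⁻¹·BᵀPA = [-0.4661 1.3317; -0.0888 -1.0321]
A−BK = [-0.0345 0.0986; 0.2466 -1.1332]
AᵀP(A−BK) = [0.3107 -0.8878; -0.8878 5.4294]
P' = Q + AᵀP(A−BK) = [3.5607 -2.3878; -2.3878 7.6794]
tr(P') = 11.2401


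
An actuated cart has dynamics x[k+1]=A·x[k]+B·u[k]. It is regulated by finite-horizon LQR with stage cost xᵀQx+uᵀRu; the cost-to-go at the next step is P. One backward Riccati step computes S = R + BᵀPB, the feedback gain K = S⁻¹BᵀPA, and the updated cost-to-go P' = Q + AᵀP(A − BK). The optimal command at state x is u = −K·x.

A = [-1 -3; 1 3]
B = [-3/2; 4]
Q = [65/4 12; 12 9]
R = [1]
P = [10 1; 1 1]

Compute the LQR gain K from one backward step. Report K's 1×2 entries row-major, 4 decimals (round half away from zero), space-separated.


BᵀP = [-11.0000 2.5000]
S = R + BᵀPB = [1] + [26.5000] = [27.5000]
BᵀPA = [13.5000 40.5000]
K = S⁻¹·BᵀPA = [0.4909 1.4727]
A−BK = [-0.2636 -0.7909; -0.9636 -2.8909]
AᵀP(A−BK) = [2.3727 7.1182; 7.1182 21.3545]
P' = Q + AᵀP(A−BK) = [18.6227 19.1182; 19.1182 30.3545]
tr(P') = 48.9773

0.4909 1.4727


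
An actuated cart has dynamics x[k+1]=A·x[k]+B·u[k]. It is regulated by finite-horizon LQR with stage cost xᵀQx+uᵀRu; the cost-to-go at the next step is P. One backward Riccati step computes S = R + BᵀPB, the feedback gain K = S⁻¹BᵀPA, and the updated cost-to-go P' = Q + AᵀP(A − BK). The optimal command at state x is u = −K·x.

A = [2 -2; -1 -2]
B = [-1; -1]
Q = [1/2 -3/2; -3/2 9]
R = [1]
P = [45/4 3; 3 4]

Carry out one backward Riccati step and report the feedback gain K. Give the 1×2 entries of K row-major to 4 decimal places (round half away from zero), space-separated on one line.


-0.9663 1.9101

BᵀP = [-14.2500 -7.0000]
S = R + BᵀPB = [1] + [21.2500] = [22.2500]
BᵀPA = [-21.5000 42.5000]
K = S⁻¹·BᵀPA = [-0.9663 1.9101]
A−BK = [1.0337 -0.0899; -1.9663 -0.0899]
AᵀP(A−BK) = [16.2247 -1.9326; -1.9326 3.8202]
P' = Q + AᵀP(A−BK) = [16.7247 -3.4326; -3.4326 12.8202]
tr(P') = 29.5449


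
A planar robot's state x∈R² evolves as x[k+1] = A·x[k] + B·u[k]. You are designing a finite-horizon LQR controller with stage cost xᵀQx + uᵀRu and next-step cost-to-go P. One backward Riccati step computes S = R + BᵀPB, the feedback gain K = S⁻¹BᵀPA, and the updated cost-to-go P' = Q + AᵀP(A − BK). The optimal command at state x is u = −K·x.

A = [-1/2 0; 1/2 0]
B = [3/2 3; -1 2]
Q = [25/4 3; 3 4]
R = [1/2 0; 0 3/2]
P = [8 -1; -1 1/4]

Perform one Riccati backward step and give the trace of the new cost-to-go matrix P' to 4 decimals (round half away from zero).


10.3019

BᵀP = [13.0000 -1.7500; 22.0000 -2.5000]
S = R + BᵀPB = [1/2 0; 0 3/2] + [21.2500 35.5000; 35.5000 61.0000] = [21.7500 35.5000; 35.5000 62.5000]
BᵀPA = [-7.3750 0.0000; -12.2500 0.0000]
K = S⁻¹·BᵀPA = [-0.2629 0.0000; -0.0467 0.0000]
A−BK = [0.0344 0.0000; 0.3304 0.0000]
AᵀP(A−BK) = [0.0519 0.0000; 0.0000 0.0000]
P' = Q + AᵀP(A−BK) = [6.3019 3.0000; 3.0000 4.0000]
tr(P') = 10.3019


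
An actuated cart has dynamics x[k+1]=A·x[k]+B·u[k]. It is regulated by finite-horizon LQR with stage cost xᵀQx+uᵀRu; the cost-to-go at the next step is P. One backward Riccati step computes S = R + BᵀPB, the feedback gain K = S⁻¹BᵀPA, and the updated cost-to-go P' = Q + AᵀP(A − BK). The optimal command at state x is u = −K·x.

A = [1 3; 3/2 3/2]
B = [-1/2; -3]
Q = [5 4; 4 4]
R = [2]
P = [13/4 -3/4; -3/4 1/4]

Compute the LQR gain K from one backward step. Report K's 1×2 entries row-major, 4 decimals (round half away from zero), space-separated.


0.0222 0.4667

BᵀP = [0.6250 -0.3750]
S = R + BᵀPB = [2] + [0.8125] = [2.8125]
BᵀPA = [0.0625 1.3125]
K = S⁻¹·BᵀPA = [0.0222 0.4667]
A−BK = [1.0111 3.2333; 1.5667 2.9000]
AᵀP(A−BK) = [1.5611 5.7833; 5.7833 22.4500]
P' = Q + AᵀP(A−BK) = [6.5611 9.7833; 9.7833 26.4500]
tr(P') = 33.0111
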